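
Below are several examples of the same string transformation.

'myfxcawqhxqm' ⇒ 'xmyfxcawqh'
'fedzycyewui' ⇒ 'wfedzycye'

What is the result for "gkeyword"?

Each output is the input with this applied: delete the last 2 characters, then move the last character to the front.
On "gkeyword" that produces "ogkeyw".

ogkeyw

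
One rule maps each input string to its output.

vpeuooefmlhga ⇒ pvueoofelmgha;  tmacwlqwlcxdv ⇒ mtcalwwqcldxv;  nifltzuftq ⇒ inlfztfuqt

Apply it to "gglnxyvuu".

ggnlyxuvu

Rule — swap each adjacent pair of characters (1↔2, 3↔4, ...).
For "gglnxyvuu" the result is "ggnlyxuvu".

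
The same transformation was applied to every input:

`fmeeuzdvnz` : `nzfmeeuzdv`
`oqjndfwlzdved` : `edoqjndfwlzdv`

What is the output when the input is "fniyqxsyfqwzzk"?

The transformation: move the last 2 characters to the front (rotate right by 2).
Doing the same to "fniyqxsyfqwzzk": "zkfniyqxsyfqwz".

zkfniyqxsyfqwz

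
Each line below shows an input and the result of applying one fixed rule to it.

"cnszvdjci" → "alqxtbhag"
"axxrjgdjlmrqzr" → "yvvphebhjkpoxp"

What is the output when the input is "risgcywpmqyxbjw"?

The rule is to shift every letter 2 places backward in the alphabet (wrapping around).
So "risgcywpmqyxbjw" becomes "pgqeawunkowvzhu".

pgqeawunkowvzhu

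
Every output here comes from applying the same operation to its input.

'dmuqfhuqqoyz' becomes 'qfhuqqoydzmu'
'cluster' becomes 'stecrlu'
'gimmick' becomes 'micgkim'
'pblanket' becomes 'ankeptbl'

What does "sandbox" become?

dbosxan

The transformation: swap the first and last characters, then move the first 3 characters to the end (rotate left by 3).
Doing the same to "sandbox": "dbosxan".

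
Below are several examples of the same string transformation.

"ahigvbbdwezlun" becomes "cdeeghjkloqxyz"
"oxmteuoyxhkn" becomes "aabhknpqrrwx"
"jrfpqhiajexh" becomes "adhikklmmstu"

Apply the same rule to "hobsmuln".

ekopqrvx

In each case the input is transformed by: shift every letter 3 places forward in the alphabet (wrapping around), then sort the characters into alphabetical order.
For "hobsmuln", step one produces "krevpxoq"; step two turns that into "ekopqrvx".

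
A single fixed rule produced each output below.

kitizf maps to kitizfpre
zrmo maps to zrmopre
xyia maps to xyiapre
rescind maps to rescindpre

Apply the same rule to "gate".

Rule — append "pre".
So "gate" becomes "gatepre".

gatepre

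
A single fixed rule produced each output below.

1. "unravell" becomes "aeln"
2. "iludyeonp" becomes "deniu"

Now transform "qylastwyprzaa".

Looking at the pairs, the operation is to move the first 3 characters to the end (rotate left by 3), then keep every other character starting from the first (positions 1st, 3rd, 5th, ...).
Working it through for "qylastwyprzaa": intermediate "astwyprzaaqyl", final "atyraql".

atyraql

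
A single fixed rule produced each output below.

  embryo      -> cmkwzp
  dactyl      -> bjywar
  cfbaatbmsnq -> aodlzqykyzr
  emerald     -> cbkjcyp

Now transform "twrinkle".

rcujpigl

Rule — take characters alternately from the front and the back (1st, last, 2nd, 2nd-last, ...), then shift every letter 2 places backward in the alphabet (wrapping around).
So "twrinkle" becomes "rcujpigl".
(Check on "embryo": → "eomybr" → "cmkwzp" ✓)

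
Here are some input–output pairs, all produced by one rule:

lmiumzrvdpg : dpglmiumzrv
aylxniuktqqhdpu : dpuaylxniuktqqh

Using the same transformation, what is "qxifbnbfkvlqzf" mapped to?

What's happening: move the last 3 characters to the front (rotate right by 3).
On "qxifbnbfkvlqzf" that produces "qzfqxifbnbfkvl".

qzfqxifbnbfkvl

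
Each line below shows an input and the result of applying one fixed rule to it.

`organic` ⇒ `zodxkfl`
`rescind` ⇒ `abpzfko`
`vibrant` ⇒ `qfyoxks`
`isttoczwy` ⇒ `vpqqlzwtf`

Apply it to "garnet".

qxokbd

The transformation: shift every letter 3 places backward in the alphabet (wrapping around), then swap the first and last characters.
For "garnet", step one produces "dxokbq"; step two turns that into "qxokbd".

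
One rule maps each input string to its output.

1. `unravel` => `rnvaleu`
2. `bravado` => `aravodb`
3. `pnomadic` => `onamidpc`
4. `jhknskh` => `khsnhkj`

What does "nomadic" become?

modacin

Each output is the input with this applied: move the first character to the end, then swap each adjacent pair of characters (1↔2, 3↔4, ...).
Working it through for "nomadic": intermediate "omadicn", final "modacin".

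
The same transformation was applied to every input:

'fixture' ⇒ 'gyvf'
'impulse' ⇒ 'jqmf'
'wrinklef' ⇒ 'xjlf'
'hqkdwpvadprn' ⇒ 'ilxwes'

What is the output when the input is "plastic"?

Rule — shift every letter 1 place forward in the alphabet (wrapping around), then keep every other character starting from the first (positions 1st, 3rd, 5th, ...).
On "plastic": the first step gives "qmbtujd", and the second then gives "qbud".

qbud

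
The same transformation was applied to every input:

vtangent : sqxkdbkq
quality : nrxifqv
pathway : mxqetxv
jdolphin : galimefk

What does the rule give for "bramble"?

yoxjyib

Rule — shift every letter 3 places backward in the alphabet (wrapping around).
Applying that to "bramble" gives "yoxjyib".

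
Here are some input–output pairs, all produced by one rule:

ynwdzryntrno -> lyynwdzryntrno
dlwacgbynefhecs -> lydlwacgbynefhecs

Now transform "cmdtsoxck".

lycmdtsoxck

Looking at the pairs, the operation is to prepend "ly".
On "cmdtsoxck" that produces "lycmdtsoxck".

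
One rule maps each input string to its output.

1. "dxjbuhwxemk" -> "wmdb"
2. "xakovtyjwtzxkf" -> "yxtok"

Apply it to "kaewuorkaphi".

wrpk

Each output is the input with this applied: keep one character in every 3, starting at position 1 (positions 1st, 4th, 7th, ...), then sort the characters into reverse alphabetical order.
Starting from "kaewuorkaphi": after the first operation, "kwrp"; after the second, "wrpk".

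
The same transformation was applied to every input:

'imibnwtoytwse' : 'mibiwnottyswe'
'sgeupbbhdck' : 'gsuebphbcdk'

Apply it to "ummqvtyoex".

Looking at the pairs, the operation is to swap each adjacent pair of characters (1↔2, 3↔4, ...).
Applying that to "ummqvtyoex" gives "muqmtvoyxe".

muqmtvoyxe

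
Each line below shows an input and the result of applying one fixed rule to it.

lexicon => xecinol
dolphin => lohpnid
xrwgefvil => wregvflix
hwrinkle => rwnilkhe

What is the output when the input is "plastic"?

Rule — move the first character to the end, then swap each adjacent pair of characters (1↔2, 3↔4, ...).
So "plastic" becomes "altscip".
(Check on "hwrinkle": → "wrinkleh" → "rwnilkhe" ✓)

altscip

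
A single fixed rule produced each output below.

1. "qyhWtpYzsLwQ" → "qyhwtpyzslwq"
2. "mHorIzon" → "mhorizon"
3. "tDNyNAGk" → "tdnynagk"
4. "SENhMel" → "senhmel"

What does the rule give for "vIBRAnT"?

vibrant

Rule — convert every letter to lowercase.
Doing the same to "vIBRAnT": "vibrant".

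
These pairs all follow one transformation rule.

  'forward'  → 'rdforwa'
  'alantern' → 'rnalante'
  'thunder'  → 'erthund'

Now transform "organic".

icorgan

In each case the input is transformed by: move the last 2 characters to the front (rotate right by 2).
On "organic" that produces "icorgan".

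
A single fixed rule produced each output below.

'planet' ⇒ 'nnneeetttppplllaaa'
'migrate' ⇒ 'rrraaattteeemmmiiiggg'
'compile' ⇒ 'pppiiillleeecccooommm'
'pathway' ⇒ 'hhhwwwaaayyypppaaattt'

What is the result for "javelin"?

Rule — move the first 3 characters to the end (rotate left by 3), then repeat every character 3 times.
Starting from "javelin": after the first operation, "elinjav"; after the second, "eeellliiinnnjjjaaavvv".

eeellliiinnnjjjaaavvv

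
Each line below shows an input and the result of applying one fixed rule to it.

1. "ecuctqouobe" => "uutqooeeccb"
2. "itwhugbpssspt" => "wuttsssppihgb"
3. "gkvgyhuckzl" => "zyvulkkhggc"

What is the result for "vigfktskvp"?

Rule — sort the characters into reverse alphabetical order.
So "vigfktskvp" becomes "vvtspkkigf".

vvtspkkigf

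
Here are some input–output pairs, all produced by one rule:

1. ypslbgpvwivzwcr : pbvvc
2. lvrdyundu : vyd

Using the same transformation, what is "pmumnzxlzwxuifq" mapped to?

mnlxf

In each case the input is transformed by: keep one character in every 3, starting at position 2 (positions 2nd, 5th, 8th, ...).
For "pmumnzxlzwxuifq" the result is "mnlxf".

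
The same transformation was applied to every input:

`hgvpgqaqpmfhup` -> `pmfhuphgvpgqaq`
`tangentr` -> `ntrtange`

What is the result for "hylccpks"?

pkshylcc

Each output is the input with this applied: move the first character to the end, then swap the front and back halves of the string.
Working it through for "hylccpks": intermediate "ylccpksh", final "pkshylcc".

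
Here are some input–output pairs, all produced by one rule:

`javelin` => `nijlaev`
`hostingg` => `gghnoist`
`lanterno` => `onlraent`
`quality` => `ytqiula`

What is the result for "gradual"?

lagurda

In each case the input is transformed by: move the last character to the front, then take characters alternately from the front and the back (1st, last, 2nd, 2nd-last, ...).
Doing the same to "gradual": "lagurda".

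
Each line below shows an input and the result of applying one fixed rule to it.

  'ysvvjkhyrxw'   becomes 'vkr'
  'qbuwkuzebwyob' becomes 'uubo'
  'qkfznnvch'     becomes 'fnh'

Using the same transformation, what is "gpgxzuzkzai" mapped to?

guz

The pattern: keep one character in every 3, starting at position 3 (positions 3rd, 6th, 9th, ...).
For "gpgxzuzkzai" the result is "guz".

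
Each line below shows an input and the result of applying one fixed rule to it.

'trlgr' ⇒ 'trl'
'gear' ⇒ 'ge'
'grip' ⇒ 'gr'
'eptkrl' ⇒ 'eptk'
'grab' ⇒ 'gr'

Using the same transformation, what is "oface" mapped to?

ofa

In each case the input is transformed by: delete the last 2 characters.
Doing the same to "oface": "ofa".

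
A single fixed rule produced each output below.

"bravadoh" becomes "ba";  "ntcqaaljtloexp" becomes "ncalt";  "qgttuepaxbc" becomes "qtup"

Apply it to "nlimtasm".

ni

What's happening: keep every other character starting from the first (positions 1st, 3rd, 5th, ...), then delete the last 2 characters.
Working it through for "nlimtasm": intermediate "nits", final "ni".
(Check on "qgttuepaxbc": → "qtupxc" → "qtup" ✓)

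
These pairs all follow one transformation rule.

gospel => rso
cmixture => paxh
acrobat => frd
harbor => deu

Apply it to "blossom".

The transformation: shift every letter 3 places forward in the alphabet (wrapping around), then keep every other character starting from the second (positions 2nd, 4th, 6th, ...).
Starting from "blossom": after the first operation, "eorvvrp"; after the second, "ovr".

ovr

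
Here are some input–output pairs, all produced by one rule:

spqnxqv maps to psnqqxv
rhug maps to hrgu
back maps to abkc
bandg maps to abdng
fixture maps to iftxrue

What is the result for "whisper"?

hwsiepr

The rule is to swap each adjacent pair of characters (1↔2, 3↔4, ...).
For "whisper" the result is "hwsiepr".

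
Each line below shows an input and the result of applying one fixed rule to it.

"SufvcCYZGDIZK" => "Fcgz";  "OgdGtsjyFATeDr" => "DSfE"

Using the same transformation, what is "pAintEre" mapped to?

Each output is the input with this applied: keep one character in every 3, starting at position 3 (positions 3rd, 6th, 9th, ...), then flip the case of every letter.
For "pAintEre", step one produces "iE"; step two turns that into "Ie".

Ie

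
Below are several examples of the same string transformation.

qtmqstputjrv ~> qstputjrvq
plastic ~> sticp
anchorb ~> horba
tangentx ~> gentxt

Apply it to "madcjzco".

cjzcom

Each output is the input with this applied: move the first character to the end, then delete the first 2 characters.
Starting from "madcjzco": after the first operation, "adcjzcom"; after the second, "cjzcom".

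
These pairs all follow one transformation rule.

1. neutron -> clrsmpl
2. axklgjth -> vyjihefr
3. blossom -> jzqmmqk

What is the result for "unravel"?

The rule is to swap each adjacent pair of characters (1↔2, 3↔4, ...), then shift every letter 2 places backward in the alphabet (wrapping around).
Starting from "unravel": after the first operation, "nuarevl"; after the second, "lsypctj".

lsypctj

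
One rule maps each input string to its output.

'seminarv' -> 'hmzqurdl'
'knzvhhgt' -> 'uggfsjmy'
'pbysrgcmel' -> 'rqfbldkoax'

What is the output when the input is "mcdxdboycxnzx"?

wcanxbwmywlbc

In each case the input is transformed by: move the first 3 characters to the end (rotate left by 3), then shift every letter 1 place backward in the alphabet (wrapping around).
Working it through for "mcdxdboycxnzx": intermediate "xdboycxnzxmcd", final "wcanxbwmywlbc".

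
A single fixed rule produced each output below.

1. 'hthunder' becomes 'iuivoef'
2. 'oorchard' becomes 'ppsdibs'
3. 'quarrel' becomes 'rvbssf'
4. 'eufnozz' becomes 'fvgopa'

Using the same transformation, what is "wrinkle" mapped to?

xsjolm

The pattern: delete the last character, then shift every letter 1 place forward in the alphabet (wrapping around).
"wrinkle" → "wrinkl" → "xsjolm".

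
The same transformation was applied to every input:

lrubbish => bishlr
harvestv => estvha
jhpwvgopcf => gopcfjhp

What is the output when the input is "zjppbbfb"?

The rule is to swap the front and back halves of the string, then delete the last 2 characters.
Starting from "zjppbbfb": after the first operation, "bbfbzjpp"; after the second, "bbfbzj".

bbfbzj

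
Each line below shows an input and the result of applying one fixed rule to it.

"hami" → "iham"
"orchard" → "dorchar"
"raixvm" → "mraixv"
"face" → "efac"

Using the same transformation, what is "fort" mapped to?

The transformation: move the last character to the front.
So "fort" becomes "tfor".

tfor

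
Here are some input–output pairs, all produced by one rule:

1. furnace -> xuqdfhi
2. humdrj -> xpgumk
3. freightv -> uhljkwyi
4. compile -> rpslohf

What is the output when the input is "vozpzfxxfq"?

Rule — move the first character to the end, then shift every letter 3 places forward in the alphabet (wrapping around).
On "vozpzfxxfq": the first step gives "ozpzfxxfqv", and the second then gives "rcsciaaity".

rcsciaaity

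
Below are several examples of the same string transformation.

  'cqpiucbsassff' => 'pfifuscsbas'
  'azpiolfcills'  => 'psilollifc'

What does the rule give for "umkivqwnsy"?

kyisvnqw

The pattern: delete the first 2 characters, then take characters alternately from the front and the back (1st, last, 2nd, 2nd-last, ...).
On "umkivqwnsy": the first step gives "kivqwnsy", and the second then gives "kyisvnqw".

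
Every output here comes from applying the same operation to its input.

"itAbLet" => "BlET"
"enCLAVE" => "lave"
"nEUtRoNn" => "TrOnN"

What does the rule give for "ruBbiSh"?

The transformation: flip the case of every letter, then delete the first 3 characters.
Starting from "ruBbiSh": after the first operation, "RUbBIsH"; after the second, "BIsH".
(Check on "enCLAVE": → "ENclave" → "lave" ✓)

BIsH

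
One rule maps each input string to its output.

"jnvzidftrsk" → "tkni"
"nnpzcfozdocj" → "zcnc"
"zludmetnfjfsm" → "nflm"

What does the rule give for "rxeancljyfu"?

juxn

Rule — keep one character in every 3, starting at position 2 (positions 2nd, 5th, 8th, ...), then move the first 2 characters to the end (rotate left by 2).
On "rxeancljyfu": the first step gives "xnju", and the second then gives "juxn".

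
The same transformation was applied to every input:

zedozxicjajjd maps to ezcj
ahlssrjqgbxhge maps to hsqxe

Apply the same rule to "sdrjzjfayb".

dza

Each output is the input with this applied: keep one character in every 3, starting at position 2 (positions 2nd, 5th, 8th, ...).
On "sdrjzjfayb" that produces "dza".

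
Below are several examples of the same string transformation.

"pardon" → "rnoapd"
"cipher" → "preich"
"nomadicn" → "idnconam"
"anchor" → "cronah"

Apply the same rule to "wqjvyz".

jzyqwv

What's happening: swap each adjacent pair of characters (1↔2, 3↔4, ...), then swap the front and back halves of the string.
On "wqjvyz": the first step gives "qwvjzy", and the second then gives "jzyqwv".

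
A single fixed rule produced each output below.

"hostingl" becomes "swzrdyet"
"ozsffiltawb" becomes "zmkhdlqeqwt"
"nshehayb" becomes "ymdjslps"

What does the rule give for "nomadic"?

What's happening: take characters alternately from the front and the back (1st, last, 2nd, 2nd-last, ...), then shift every letter 11 places forward in the alphabet (wrapping around).
Starting from "nomadic": after the first operation, "ncoimda"; after the second, "ynztxol".

ynztxol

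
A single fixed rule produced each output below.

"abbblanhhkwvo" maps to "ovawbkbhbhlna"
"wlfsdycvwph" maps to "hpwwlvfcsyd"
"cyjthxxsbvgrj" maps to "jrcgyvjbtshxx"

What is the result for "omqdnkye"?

Looking at the pairs, the operation is to move the last character to the front, then take characters alternately from the front and the back (1st, last, 2nd, 2nd-last, ...).
On "omqdnkye": the first step gives "eomqdnky", and the second then gives "eyokmnqd".

eyokmnqd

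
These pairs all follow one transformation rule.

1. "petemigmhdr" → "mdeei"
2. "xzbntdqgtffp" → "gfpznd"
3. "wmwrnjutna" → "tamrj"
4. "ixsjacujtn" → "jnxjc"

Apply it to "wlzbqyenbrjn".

Looking at the pairs, the operation is to keep every other character starting from the second (positions 2nd, 4th, 6th, ...), then move the first 3 characters to the end (rotate left by 3).
"wlzbqyenbrjn" → "nrnlby".

nrnlby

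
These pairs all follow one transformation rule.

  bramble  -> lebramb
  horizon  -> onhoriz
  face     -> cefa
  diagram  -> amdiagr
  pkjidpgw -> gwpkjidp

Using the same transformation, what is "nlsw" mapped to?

The rule is to move the last 2 characters to the front (rotate right by 2).
On "nlsw" that produces "swnl".

swnl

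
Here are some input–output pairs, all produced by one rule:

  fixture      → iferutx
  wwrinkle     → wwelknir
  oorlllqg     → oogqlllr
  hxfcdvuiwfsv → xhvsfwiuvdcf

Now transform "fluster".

Rule — reverse the string, then move the last 2 characters to the front (rotate right by 2).
For "fluster", step one produces "retsulf"; step two turns that into "lfretsu".

lfretsu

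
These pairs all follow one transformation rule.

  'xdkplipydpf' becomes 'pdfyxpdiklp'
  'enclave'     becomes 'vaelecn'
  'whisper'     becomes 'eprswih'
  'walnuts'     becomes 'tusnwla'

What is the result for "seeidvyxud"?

uxdysvedei

The transformation: move the last 2 characters to the front (rotate right by 2), then take characters alternately from the front and the back (1st, last, 2nd, 2nd-last, ...).
Applying both steps to "seeidvyxud": "udseeidvyx", then "uxdysvedei".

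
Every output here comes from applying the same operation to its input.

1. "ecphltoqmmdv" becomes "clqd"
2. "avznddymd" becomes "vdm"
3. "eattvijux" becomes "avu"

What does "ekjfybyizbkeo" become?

kyik

Rule — keep one character in every 3, starting at position 2 (positions 2nd, 5th, 8th, ...).
For "ekjfybyizbkeo" the result is "kyik".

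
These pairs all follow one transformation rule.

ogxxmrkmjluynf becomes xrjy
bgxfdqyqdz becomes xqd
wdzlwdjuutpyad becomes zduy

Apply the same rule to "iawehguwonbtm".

wgot

Looking at the pairs, the operation is to keep one character in every 3, starting at position 3 (positions 3rd, 6th, 9th, ...).
For "iawehguwonbtm" the result is "wgot".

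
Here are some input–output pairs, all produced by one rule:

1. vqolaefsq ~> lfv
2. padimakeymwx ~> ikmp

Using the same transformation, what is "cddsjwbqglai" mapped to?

sblc

The rule is to move the first character to the end, then keep one character in every 3, starting at position 3 (positions 3rd, 6th, 9th, ...).
"cddsjwbqglai" → "ddsjwbqglaic" → "sblc".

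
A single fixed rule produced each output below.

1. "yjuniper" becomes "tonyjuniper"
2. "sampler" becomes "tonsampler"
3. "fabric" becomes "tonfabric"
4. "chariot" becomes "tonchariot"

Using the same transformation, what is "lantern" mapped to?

Rule — prepend "ton".
"lantern" → "tonlantern".

tonlantern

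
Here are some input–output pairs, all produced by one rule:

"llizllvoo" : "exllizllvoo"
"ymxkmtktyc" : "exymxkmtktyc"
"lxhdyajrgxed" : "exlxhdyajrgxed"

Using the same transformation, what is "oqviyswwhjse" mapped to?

The pattern: prepend "ex".
Applying that to "oqviyswwhjse" gives "exoqviyswwhjse".

exoqviyswwhjse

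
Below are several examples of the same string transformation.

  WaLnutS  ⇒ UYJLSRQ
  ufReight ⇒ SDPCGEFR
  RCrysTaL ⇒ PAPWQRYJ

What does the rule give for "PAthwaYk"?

What's happening: shift every letter 2 places backward in the alphabet (wrapping around), then convert every letter to uppercase.
Starting from "PAthwaYk": after the first operation, "NYrfuyWi"; after the second, "NYRFUYWI".

NYRFUYWI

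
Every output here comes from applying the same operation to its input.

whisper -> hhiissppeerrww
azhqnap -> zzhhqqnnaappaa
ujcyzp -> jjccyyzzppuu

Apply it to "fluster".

Rule — double every character, then move the first 2 characters to the end (rotate left by 2).
"fluster" → "fflluusstteerr" → "lluusstteerrff".

lluusstteerrff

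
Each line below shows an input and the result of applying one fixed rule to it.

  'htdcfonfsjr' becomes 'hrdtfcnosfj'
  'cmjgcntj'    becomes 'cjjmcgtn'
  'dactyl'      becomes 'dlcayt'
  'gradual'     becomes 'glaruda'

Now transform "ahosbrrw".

awohbsrr

The rule is to move the last character to the front, then swap each adjacent pair of characters (1↔2, 3↔4, ...).
Starting from "ahosbrrw": after the first operation, "wahosbrr"; after the second, "awohbsrr".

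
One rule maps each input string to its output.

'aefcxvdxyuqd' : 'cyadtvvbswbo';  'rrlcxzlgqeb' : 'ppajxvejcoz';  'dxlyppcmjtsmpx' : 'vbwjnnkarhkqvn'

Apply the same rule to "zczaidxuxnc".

axyxbgsvlva

The transformation: swap each adjacent pair of characters (1↔2, 3↔4, ...), then shift every letter 2 places backward in the alphabet (wrapping around).
Applying both steps to "zczaidxuxnc": "czazdiuxnxc", then "axyxbgsvlva".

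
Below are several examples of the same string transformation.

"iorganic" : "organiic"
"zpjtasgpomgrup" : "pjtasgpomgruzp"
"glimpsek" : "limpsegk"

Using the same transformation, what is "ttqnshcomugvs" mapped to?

In each case the input is transformed by: swap the first and last characters, then move the first character to the end.
Working it through for "ttqnshcomugvs": intermediate "stqnshcomugvt", final "tqnshcomugvts".

tqnshcomugvts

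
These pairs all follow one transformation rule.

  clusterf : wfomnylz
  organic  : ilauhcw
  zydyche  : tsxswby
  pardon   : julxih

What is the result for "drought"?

xlioabn

Each output is the input with this applied: shift every letter 6 places backward in the alphabet (wrapping around).
For "drought" the result is "xlioabn".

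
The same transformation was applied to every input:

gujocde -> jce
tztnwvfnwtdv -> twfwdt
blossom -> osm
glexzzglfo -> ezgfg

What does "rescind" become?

sid

What's happening: move the first character to the end, then keep every other character starting from the second (positions 2nd, 4th, 6th, ...).
For "rescind", step one produces "escindr"; step two turns that into "sid".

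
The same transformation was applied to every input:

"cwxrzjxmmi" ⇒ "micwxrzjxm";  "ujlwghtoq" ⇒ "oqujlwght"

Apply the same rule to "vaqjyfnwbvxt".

Looking at the pairs, the operation is to move the last 2 characters to the front (rotate right by 2).
So "vaqjyfnwbvxt" becomes "xtvaqjyfnwbv".

xtvaqjyfnwbv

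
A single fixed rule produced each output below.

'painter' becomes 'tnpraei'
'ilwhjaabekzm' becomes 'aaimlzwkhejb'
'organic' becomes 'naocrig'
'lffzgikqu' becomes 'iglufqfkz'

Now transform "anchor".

charno

Looking at the pairs, the operation is to take characters alternately from the front and the back (1st, last, 2nd, 2nd-last, ...), then move the last 2 characters to the front (rotate right by 2).
Doing the same to "anchor": "charno".
(Check on "lffzgikqu": → "lufqfkzig" → "iglufqfkz" ✓)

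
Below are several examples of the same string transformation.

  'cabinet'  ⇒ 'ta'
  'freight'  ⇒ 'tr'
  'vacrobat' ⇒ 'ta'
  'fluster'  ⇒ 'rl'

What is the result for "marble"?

The transformation: swap the first and last characters, then keep only the first 2 characters.
"marble" → "earblm" → "ea".

ea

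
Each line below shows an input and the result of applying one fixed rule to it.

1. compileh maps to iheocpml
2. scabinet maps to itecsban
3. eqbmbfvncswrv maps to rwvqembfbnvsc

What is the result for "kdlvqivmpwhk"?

The pattern: swap each adjacent pair of characters (1↔2, 3↔4, ...), then move the last 3 characters to the front (rotate right by 3).
"kdlvqivmpwhk" → "dkvliqmvwpkh" → "pkhdkvliqmvw".

pkhdkvliqmvw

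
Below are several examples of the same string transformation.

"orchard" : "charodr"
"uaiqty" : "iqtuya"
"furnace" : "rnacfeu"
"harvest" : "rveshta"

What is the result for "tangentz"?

What's happening: swap the first and last characters, then move the first 2 characters to the end (rotate left by 2).
For "tangentz", step one produces "zangentt"; step two turns that into "ngenttza".

ngenttza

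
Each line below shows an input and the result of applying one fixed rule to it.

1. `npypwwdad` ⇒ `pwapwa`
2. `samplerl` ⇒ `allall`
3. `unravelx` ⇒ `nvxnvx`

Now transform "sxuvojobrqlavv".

What's happening: keep one character in every 3, starting at position 2 (positions 2nd, 5th, 8th, ...), then write the whole string twice.
Applying both steps to "sxuvojobrqlavv": "xoblv", then "xoblvxoblv".

xoblvxoblv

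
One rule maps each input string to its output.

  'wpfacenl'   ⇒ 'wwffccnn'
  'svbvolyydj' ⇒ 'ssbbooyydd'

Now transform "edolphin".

eeooppii

Each output is the input with this applied: keep every other character starting from the first (positions 1st, 3rd, 5th, ...), then double every character.
Applying both steps to "edolphin": "eopi", then "eeooppii".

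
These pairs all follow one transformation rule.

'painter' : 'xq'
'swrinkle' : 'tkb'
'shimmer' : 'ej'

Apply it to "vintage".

fx

Rule — keep one character in every 3, starting at position 2 (positions 2nd, 5th, 8th, ...), then shift every letter 3 places backward in the alphabet (wrapping around).
Doing the same to "vintage": "fx".
(Check on "painter": → "at" → "xq" ✓)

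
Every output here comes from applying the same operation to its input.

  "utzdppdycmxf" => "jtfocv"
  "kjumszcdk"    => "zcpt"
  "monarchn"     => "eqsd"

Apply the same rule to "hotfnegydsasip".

evuoiif

Rule — keep every other character starting from the second (positions 2nd, 4th, 6th, ...), then shift every letter 10 places backward in the alphabet (wrapping around).
Applying both steps to "hotfnegydsasip": "ofeyssp", then "evuoiif".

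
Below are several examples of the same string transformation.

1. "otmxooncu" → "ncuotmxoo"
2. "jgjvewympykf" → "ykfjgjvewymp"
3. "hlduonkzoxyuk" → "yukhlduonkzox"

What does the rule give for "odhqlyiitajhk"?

The rule is to move the last 3 characters to the front (rotate right by 3).
Doing the same to "odhqlyiitajhk": "jhkodhqlyiita".

jhkodhqlyiita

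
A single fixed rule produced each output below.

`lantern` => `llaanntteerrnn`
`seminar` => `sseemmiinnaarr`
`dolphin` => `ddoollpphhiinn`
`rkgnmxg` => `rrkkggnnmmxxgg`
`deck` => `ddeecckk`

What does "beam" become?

bbeeaamm

Each output is the input with this applied: double every character.
On "beam" that produces "bbeeaamm".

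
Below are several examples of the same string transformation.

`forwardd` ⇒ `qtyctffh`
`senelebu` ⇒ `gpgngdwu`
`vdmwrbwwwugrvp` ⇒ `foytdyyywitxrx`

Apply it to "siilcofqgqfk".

kkneqhsishmu

The transformation: shift every letter 2 places forward in the alphabet (wrapping around), then move the first character to the end.
For "siilcofqgqfk", step one produces "ukkneqhsishm"; step two turns that into "kkneqhsishmu".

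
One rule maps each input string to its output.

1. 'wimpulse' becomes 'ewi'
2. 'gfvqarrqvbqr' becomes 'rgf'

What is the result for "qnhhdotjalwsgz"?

In each case the input is transformed by: move the last character to the front, then keep only the first 3 characters.
On "qnhhdotjalwsgz" that produces "zqn".
(Check on "gfvqarrqvbqr": → "rgfvqarrqvbq" → "rgf" ✓)

zqn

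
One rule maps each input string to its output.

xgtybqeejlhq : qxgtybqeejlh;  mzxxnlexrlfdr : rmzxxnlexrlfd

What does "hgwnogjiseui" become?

The pattern: move the last character to the front.
Applying that to "hgwnogjiseui" gives "ihgwnogjiseu".

ihgwnogjiseu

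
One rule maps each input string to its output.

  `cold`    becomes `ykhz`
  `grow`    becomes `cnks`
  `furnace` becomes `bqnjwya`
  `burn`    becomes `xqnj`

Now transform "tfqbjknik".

The transformation: shift every letter 4 places backward in the alphabet (wrapping around).
So "tfqbjknik" becomes "pbmxfgjeg".

pbmxfgjeg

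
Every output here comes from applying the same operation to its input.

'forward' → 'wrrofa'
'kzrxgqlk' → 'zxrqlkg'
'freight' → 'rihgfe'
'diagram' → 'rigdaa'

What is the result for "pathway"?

wtphaa

The pattern: delete the last character, then sort the characters into reverse alphabetical order.
On "pathway": the first step gives "pathwa", and the second then gives "wtphaa".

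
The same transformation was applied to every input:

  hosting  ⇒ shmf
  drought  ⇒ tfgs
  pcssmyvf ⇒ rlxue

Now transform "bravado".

uzcn

The rule is to shift every letter 1 place backward in the alphabet (wrapping around), then delete the first 3 characters.
On "bravado" that produces "uzcn".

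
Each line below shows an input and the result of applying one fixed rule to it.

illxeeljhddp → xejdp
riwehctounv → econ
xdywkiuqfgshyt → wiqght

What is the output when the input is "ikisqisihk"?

Looking at the pairs, the operation is to delete the first 2 characters, then keep every other character starting from the second (positions 2nd, 4th, 6th, ...).
"ikisqisihk" → "isqisihk" → "siik".

siik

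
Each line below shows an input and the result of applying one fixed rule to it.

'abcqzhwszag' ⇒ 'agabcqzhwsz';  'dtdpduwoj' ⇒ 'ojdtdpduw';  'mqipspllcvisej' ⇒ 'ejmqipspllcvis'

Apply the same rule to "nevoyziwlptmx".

mxnevoyziwlpt

The pattern: move the last 2 characters to the front (rotate right by 2).
On "nevoyziwlptmx" that produces "mxnevoyziwlpt".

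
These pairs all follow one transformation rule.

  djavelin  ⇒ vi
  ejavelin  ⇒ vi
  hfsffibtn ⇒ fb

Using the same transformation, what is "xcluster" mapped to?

ue

Each output is the input with this applied: keep one character in every 3, starting at position 1 (positions 1st, 4th, 7th, ...), then delete the first character.
Starting from "xcluster": after the first operation, "xue"; after the second, "ue".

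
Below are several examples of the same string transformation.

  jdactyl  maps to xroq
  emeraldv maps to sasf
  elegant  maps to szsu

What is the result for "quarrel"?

eiof

Each output is the input with this applied: shift every letter 12 places backward in the alphabet (wrapping around), then keep only the first 4 characters.
On "quarrel": the first step gives "eioffsz", and the second then gives "eiof".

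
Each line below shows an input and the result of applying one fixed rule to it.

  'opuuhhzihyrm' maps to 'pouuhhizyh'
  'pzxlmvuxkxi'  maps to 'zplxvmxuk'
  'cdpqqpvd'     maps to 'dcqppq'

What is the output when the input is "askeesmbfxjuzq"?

Looking at the pairs, the operation is to delete the last 2 characters, then swap each adjacent pair of characters (1↔2, 3↔4, ...).
Working it through for "askeesmbfxjuzq": intermediate "askeesmbfxju", final "saeksebmxfuj".
(Check on "cdpqqpvd": → "cdpqqp" → "dcqppq" ✓)

saeksebmxfuj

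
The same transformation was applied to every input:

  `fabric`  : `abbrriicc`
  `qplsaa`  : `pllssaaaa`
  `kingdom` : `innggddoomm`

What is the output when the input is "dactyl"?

accttyyll

The rule is to double every character, then delete the first 3 characters.
Applying both steps to "dactyl": "ddaaccttyyll", then "accttyyll".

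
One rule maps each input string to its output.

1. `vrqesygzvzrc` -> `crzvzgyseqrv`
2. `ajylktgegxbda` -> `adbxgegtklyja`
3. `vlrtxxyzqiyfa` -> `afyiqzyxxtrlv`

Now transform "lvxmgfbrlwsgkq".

qkgswlrbfgmxvl

Each output is the input with this applied: reverse the string.
So "lvxmgfbrlwsgkq" becomes "qkgswlrbfgmxvl".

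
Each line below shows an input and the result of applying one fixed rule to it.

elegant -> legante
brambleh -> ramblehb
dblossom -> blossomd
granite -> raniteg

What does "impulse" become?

mpulsei

Rule — move the first character to the end.
Applying that to "impulse" gives "mpulsei".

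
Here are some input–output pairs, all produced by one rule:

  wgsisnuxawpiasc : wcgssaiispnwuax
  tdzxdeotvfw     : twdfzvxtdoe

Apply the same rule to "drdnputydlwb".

dbrwdlndpyut

The pattern: take characters alternately from the front and the back (1st, last, 2nd, 2nd-last, ...).
Doing the same to "drdnputydlwb": "dbrwdlndpyut".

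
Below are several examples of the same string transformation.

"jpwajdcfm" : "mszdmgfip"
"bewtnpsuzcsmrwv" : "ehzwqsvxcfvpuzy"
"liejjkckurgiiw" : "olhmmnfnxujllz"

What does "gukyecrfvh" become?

jxnbhfuiyk

The rule is to shift every letter 3 places forward in the alphabet (wrapping around).
Doing the same to "gukyecrfvh": "jxnbhfuiyk".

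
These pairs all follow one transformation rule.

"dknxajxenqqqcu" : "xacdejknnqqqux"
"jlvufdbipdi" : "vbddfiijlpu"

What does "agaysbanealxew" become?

yaaaabeeglnswx

What's happening: sort the characters into alphabetical order, then move the last character to the front.
Working it through for "agaysbanealxew": intermediate "aaaabeeglnswxy", final "yaaaabeeglnswx".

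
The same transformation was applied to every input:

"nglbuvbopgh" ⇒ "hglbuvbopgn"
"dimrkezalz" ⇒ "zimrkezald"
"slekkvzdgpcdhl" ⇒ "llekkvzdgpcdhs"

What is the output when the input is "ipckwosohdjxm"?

The pattern: swap the first and last characters.
Doing the same to "ipckwosohdjxm": "mpckwosohdjxi".

mpckwosohdjxi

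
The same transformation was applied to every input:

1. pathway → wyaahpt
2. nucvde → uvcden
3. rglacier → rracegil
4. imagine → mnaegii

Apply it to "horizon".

What's happening: sort the characters into alphabetical order, then move the last 2 characters to the front (rotate right by 2).
On "horizon" that produces "rzhinoo".

rzhinoo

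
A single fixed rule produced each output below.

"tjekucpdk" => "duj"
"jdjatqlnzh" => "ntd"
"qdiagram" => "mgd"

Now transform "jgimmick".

kmg

What's happening: keep one character in every 3, starting at position 2 (positions 2nd, 5th, 8th, ...), then reverse the string.
On "jgimmick": the first step gives "gmk", and the second then gives "kmg".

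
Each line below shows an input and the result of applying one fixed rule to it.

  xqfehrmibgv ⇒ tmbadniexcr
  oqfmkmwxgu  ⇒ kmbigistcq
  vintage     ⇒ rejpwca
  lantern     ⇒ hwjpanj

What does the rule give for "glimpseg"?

In each case the input is transformed by: shift every letter 4 places backward in the alphabet (wrapping around).
So "glimpseg" becomes "cheiloac".

cheiloac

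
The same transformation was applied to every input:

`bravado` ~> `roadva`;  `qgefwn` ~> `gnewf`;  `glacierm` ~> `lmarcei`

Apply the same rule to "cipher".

irpeh

The rule is to delete the first character, then take characters alternately from the front and the back (1st, last, 2nd, 2nd-last, ...).
For "cipher", step one produces "ipher"; step two turns that into "irpeh".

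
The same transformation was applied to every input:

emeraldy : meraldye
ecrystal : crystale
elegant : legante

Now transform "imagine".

The rule is to move the first character to the end.
Applying that to "imagine" gives "maginei".

maginei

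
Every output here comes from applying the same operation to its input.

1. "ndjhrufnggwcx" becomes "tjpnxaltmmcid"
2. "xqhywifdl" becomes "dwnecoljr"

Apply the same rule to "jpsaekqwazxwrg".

The pattern: shift every letter 6 places forward in the alphabet (wrapping around).
"jpsaekqwazxwrg" → "pvygkqwcgfdcxm".

pvygkqwcgfdcxm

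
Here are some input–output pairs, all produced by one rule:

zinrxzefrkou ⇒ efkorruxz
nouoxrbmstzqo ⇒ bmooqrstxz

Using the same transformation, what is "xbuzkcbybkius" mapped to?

bbcikksuyz

In each case the input is transformed by: delete the first 3 characters, then sort the characters into alphabetical order.
"xbuzkcbybkius" → "zkcbybkius" → "bbcikksuyz".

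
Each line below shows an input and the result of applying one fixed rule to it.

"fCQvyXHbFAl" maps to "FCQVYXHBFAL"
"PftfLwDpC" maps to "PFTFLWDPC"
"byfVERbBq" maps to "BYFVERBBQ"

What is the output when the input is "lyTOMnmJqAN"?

The pattern: convert every letter to uppercase.
"lyTOMnmJqAN" → "LYTOMNMJQAN".

LYTOMNMJQAN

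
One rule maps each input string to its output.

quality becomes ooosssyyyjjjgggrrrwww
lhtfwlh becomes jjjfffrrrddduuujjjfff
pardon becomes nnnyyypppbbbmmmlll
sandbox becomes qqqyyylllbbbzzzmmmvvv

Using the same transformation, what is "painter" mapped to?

Each output is the input with this applied: shift every letter 2 places backward in the alphabet (wrapping around), then repeat every character 3 times.
On "painter" that produces "nnnyyyggglllrrrcccppp".

nnnyyyggglllrrrcccppp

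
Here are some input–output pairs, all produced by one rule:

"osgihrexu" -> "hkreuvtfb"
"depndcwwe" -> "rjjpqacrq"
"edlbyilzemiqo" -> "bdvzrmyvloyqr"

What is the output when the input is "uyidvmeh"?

Looking at the pairs, the operation is to shift every letter 13 places forward in the alphabet (wrapping around) — i.e. ROT13, then reverse the string.
Working it through for "uyidvmeh": intermediate "hlvqizru", final "urziqvlh".

urziqvlh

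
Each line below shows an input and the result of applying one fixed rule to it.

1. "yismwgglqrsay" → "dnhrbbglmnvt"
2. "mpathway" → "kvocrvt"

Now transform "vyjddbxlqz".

teyywsglu

The transformation: shift every letter 5 places backward in the alphabet (wrapping around), then delete the first character.
Applying both steps to "vyjddbxlqz": "qteyywsglu", then "teyywsglu".
(Check on "mpathway": → "hkvocrvt" → "kvocrvt" ✓)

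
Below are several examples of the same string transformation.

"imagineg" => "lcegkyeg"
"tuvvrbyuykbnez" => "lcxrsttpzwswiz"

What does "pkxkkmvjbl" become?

hzjniviikt

The rule is to shift every letter 2 places backward in the alphabet (wrapping around), then move the last 3 characters to the front (rotate right by 3).
On "pkxkkmvjbl": the first step gives "niviikthzj", and the second then gives "hzjniviikt".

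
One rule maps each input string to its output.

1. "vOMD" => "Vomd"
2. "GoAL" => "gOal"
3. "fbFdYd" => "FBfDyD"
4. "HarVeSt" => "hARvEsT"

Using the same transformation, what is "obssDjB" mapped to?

OBSSdJb

In each case the input is transformed by: flip the case of every letter.
On "obssDjB" that produces "OBSSdJb".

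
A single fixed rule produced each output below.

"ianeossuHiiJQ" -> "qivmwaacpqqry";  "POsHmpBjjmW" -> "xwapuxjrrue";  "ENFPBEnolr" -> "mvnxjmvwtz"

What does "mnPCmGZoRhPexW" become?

uvxkuohwzpxmfe

The pattern: shift every letter 8 places forward in the alphabet (wrapping around), then convert every letter to lowercase.
Working it through for "mnPCmGZoRhPexW": intermediate "uvXKuOHwZpXmfE", final "uvxkuohwzpxmfe".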